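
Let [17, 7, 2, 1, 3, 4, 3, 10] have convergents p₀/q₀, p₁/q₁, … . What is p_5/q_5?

5929/346

Using pₖ = aₖpₖ₋₁ + pₖ₋₂, qₖ = aₖqₖ₋₁ + qₖ₋₂ (with p₋₁=1, p₋₂=0, q₋₁=0, q₋₂=1):
  k=0: a=17, p=17, q=1
  k=1: a=7, p=120, q=7
  k=2: a=2, p=257, q=15
  k=3: a=1, p=377, q=22
  k=4: a=3, p=1388, q=81
  k=5: a=4, p=5929, q=346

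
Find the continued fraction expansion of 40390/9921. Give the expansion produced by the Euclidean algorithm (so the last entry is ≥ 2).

40390 = 4*9921 + 706
9921 = 14*706 + 37
706 = 19*37 + 3
37 = 12*3 + 1
3 = 3*1 + 0  (stop)
So 40390/9921 = [4; 14, 19, 12, 3].

[4; 14, 19, 12, 3]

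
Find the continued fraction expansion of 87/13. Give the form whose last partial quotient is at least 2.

87 = 6×13 + 9
13 = 1×9 + 4
9 = 2×4 + 1
4 = 4×1 + 0  (stop)
So 87/13 = [6; 1, 2, 4].

[6; 1, 2, 4]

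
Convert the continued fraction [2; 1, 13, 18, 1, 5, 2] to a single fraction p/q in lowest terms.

10084/3443

Fold from the inside: start with 2/1.
  5 + 1/2 = 11/2
  1 + 2/11 = 13/11
  18 + 11/13 = 245/13
  13 + 13/245 = 3198/245
  1 + 245/3198 = 3443/3198
  2 + 3198/3443 = 10084/3443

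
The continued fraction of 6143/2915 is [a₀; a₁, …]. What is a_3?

6143 = 2·2915 + 313   →  a_0 = 2
2915 = 9·313 + 98   →  a_1 = 9
313 = 3·98 + 19   →  a_2 = 3
98 = 5·19 + 3   →  a_3 = 5

5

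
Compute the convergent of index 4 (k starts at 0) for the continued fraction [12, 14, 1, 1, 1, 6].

Using pₖ = aₖpₖ₋₁ + pₖ₋₂, qₖ = aₖqₖ₋₁ + qₖ₋₂ (with p₋₁=1, p₋₂=0, q₋₁=0, q₋₂=1):
  k=0: a=12, p=12, q=1
  k=1: a=14, p=169, q=14
  k=2: a=1, p=181, q=15
  k=3: a=1, p=350, q=29
  k=4: a=1, p=531, q=44

531/44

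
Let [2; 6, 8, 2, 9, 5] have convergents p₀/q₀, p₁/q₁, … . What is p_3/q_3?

Using pₖ = aₖpₖ₋₁ + pₖ₋₂, qₖ = aₖqₖ₋₁ + qₖ₋₂ (with p₋₁=1, p₋₂=0, q₋₁=0, q₋₂=1):
  k=0: a=2, p=2, q=1
  k=1: a=6, p=13, q=6
  k=2: a=8, p=106, q=49
  k=3: a=2, p=225, q=104

225/104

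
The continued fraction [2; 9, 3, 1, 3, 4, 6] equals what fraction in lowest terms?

Using pₖ = aₖpₖ₋₁ + pₖ₋₂ and qₖ = aₖqₖ₋₁ + qₖ₋₂:
  k=0: a=2, p=2, q=1
  k=1: a=9, p=19, q=9
  k=2: a=3, p=59, q=28
  k=3: a=1, p=78, q=37
  k=4: a=3, p=293, q=139
  k=5: a=4, p=1250, q=593
  k=6: a=6, p=7793, q=3697

7793/3697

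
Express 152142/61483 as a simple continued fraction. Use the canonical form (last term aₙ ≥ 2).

152142 = 2·61483 + 29176
61483 = 2·29176 + 3131
29176 = 9·3131 + 997
3131 = 3·997 + 140
997 = 7·140 + 17
140 = 8·17 + 4
17 = 4·4 + 1
4 = 4·1 + 0  (stop)
So 152142/61483 = [2; 2, 9, 3, 7, 8, 4, 4].

[2; 2, 9, 3, 7, 8, 4, 4]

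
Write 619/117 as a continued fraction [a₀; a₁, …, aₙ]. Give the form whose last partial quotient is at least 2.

619 = 5×117 + 34
117 = 3×34 + 15
34 = 2×15 + 4
15 = 3×4 + 3
4 = 1×3 + 1
3 = 3×1 + 0  (stop)
So 619/117 = [5; 3, 2, 3, 1, 3].

[5; 3, 2, 3, 1, 3]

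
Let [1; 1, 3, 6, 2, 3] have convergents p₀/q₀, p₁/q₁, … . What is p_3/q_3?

44/25

Using pₖ = aₖpₖ₋₁ + pₖ₋₂, qₖ = aₖqₖ₋₁ + qₖ₋₂ (with p₋₁=1, p₋₂=0, q₋₁=0, q₋₂=1):
  k=0: a=1, p=1, q=1
  k=1: a=1, p=2, q=1
  k=2: a=3, p=7, q=4
  k=3: a=6, p=44, q=25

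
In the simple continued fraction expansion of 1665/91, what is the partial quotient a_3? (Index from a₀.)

1665 = 18·91 + 27   →  a_0 = 18
91 = 3·27 + 10   →  a_1 = 3
27 = 2·10 + 7   →  a_2 = 2
10 = 1·7 + 3   →  a_3 = 1

1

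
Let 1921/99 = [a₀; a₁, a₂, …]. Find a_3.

1921 = 19·99 + 40   →  a_0 = 19
99 = 2·40 + 19   →  a_1 = 2
40 = 2·19 + 2   →  a_2 = 2
19 = 9·2 + 1   →  a_3 = 9

9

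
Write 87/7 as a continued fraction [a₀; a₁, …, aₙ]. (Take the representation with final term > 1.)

87 = 12·7 + 3
7 = 2·3 + 1
3 = 3·1 + 0  (stop)
So 87/7 = [12; 2, 3].

[12; 2, 3]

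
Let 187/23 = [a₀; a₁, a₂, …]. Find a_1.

187 = 8·23 + 3   →  a_0 = 8
23 = 7·3 + 2   →  a_1 = 7

7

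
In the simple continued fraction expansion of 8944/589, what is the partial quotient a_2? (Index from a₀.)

2

8944 = 15·589 + 109   →  a_0 = 15
589 = 5·109 + 44   →  a_1 = 5
109 = 2·44 + 21   →  a_2 = 2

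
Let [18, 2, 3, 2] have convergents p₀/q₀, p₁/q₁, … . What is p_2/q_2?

Using pₖ = aₖpₖ₋₁ + pₖ₋₂, qₖ = aₖqₖ₋₁ + qₖ₋₂ (with p₋₁=1, p₋₂=0, q₋₁=0, q₋₂=1):
  k=0: a=18, p=18, q=1
  k=1: a=2, p=37, q=2
  k=2: a=3, p=129, q=7

129/7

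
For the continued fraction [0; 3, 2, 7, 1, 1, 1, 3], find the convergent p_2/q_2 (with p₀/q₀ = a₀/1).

2/7

Using pₖ = aₖpₖ₋₁ + pₖ₋₂, qₖ = aₖqₖ₋₁ + qₖ₋₂ (with p₋₁=1, p₋₂=0, q₋₁=0, q₋₂=1):
  k=0: a=0, p=0, q=1
  k=1: a=3, p=1, q=3
  k=2: a=2, p=2, q=7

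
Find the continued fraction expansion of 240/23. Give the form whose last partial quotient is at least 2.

[10; 2, 3, 3]

240 = 10×23 + 10
23 = 2×10 + 3
10 = 3×3 + 1
3 = 3×1 + 0  (stop)
So 240/23 = [10; 2, 3, 3].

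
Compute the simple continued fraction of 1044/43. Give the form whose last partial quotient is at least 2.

1044 = 24×43 + 12
43 = 3×12 + 7
12 = 1×7 + 5
7 = 1×5 + 2
5 = 2×2 + 1
2 = 2×1 + 0  (stop)
So 1044/43 = [24; 3, 1, 1, 2, 2].

[24; 3, 1, 1, 2, 2]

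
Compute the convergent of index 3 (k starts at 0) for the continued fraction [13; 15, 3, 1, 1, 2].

797/61

Using pₖ = aₖpₖ₋₁ + pₖ₋₂, qₖ = aₖqₖ₋₁ + qₖ₋₂ (with p₋₁=1, p₋₂=0, q₋₁=0, q₋₂=1):
  k=0: a=13, p=13, q=1
  k=1: a=15, p=196, q=15
  k=2: a=3, p=601, q=46
  k=3: a=1, p=797, q=61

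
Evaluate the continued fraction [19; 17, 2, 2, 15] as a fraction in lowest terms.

Fold from the inside: start with 15/1.
  2 + 1/15 = 31/15
  2 + 15/31 = 77/31
  17 + 31/77 = 1340/77
  19 + 77/1340 = 25537/1340

25537/1340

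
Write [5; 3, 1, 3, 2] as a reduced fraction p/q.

Using pₖ = aₖpₖ₋₁ + pₖ₋₂ and qₖ = aₖqₖ₋₁ + qₖ₋₂:
  k=0: a=5, p=5, q=1
  k=1: a=3, p=16, q=3
  k=2: a=1, p=21, q=4
  k=3: a=3, p=79, q=15
  k=4: a=2, p=179, q=34

179/34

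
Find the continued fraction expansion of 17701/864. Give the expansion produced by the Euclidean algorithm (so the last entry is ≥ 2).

[20; 2, 19, 7, 3]

17701 = 20×864 + 421
864 = 2×421 + 22
421 = 19×22 + 3
22 = 7×3 + 1
3 = 3×1 + 0  (stop)
So 17701/864 = [20; 2, 19, 7, 3].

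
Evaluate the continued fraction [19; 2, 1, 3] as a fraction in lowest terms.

213/11

Using pₖ = aₖpₖ₋₁ + pₖ₋₂ and qₖ = aₖqₖ₋₁ + qₖ₋₂:
  k=0: a=19, p=19, q=1
  k=1: a=2, p=39, q=2
  k=2: a=1, p=58, q=3
  k=3: a=3, p=213, q=11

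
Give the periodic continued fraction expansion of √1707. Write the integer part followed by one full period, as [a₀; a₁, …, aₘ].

[41; 3, 6, 41, 6, 3, 82]

a₀ = ⌊√1707⌋ = 41.
With m₀=0, d₀=1 and mₖ₊₁ = dₖaₖ − mₖ, dₖ₊₁ = (n − mₖ₊₁²)/dₖ, aₖ₊₁ = ⌊(a₀+mₖ₊₁)/dₖ₊₁⌋:
  k=1: m=41, d=26, a=3
  k=2: m=37, d=13, a=6
  k=3: m=41, d=2, a=41
  k=4: m=41, d=13, a=6
  k=5: m=37, d=26, a=3
  k=6: m=41, d=1, a=82
d=1 and a=2a₀=82 at k=6, so the next step gives (m, d) = (41, 26) again — its k=1 value — and the period has length 6.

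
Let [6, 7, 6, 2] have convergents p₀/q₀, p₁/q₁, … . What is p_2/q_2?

Using pₖ = aₖpₖ₋₁ + pₖ₋₂, qₖ = aₖqₖ₋₁ + qₖ₋₂ (with p₋₁=1, p₋₂=0, q₋₁=0, q₋₂=1):
  k=0: a=6, p=6, q=1
  k=1: a=7, p=43, q=7
  k=2: a=6, p=264, q=43

264/43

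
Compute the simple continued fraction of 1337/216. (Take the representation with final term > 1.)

[6; 5, 3, 1, 2, 1, 2]

1337 = 6*216 + 41
216 = 5*41 + 11
41 = 3*11 + 8
11 = 1*8 + 3
8 = 2*3 + 2
3 = 1*2 + 1
2 = 2*1 + 0  (stop)
So 1337/216 = [6; 5, 3, 1, 2, 1, 2].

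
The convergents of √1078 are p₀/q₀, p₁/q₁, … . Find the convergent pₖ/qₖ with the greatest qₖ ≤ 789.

12969/395

√1078 = [32; 1, 4, 1, 64, …] (period length 4).
Convergents:
  p_0/q_0 = 32/1
  p_1/q_1 = 33/1
  p_2/q_2 = 164/5
  p_3/q_3 = 197/6
  p_4/q_4 = 12772/389
  p_5/q_5 = 12969/395
  p_6/q_6 = 64648/1969
q_5 = 395 ≤ 789 < 1969 = q_6, so the answer is 12969/395.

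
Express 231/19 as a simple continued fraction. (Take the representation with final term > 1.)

231 = 12*19 + 3
19 = 6*3 + 1
3 = 3*1 + 0  (stop)
So 231/19 = [12; 6, 3].

[12; 6, 3]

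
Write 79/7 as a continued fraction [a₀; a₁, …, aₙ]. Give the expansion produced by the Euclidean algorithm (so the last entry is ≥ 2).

79 = 11·7 + 2
7 = 3·2 + 1
2 = 2·1 + 0  (stop)
So 79/7 = [11; 3, 2].

[11; 3, 2]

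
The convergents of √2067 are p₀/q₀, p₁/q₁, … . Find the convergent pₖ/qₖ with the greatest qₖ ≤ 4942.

√2067 = [45; 2, 6, 2, 90, …] (period length 4).
Convergents:
  p_0/q_0 = 45/1
  p_1/q_1 = 91/2
  p_2/q_2 = 591/13
  p_3/q_3 = 1273/28
  p_4/q_4 = 115161/2533
  p_5/q_5 = 231595/5094
q_4 = 2533 ≤ 4942 < 5094 = q_5, so the answer is 115161/2533.

115161/2533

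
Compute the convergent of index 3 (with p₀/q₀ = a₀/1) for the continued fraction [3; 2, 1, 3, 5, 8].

37/11

Using pₖ = aₖpₖ₋₁ + pₖ₋₂, qₖ = aₖqₖ₋₁ + qₖ₋₂ (with p₋₁=1, p₋₂=0, q₋₁=0, q₋₂=1):
  k=0: a=3, p=3, q=1
  k=1: a=2, p=7, q=2
  k=2: a=1, p=10, q=3
  k=3: a=3, p=37, q=11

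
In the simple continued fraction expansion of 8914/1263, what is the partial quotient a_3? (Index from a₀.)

3

8914 = 7·1263 + 73   →  a_0 = 7
1263 = 17·73 + 22   →  a_1 = 17
73 = 3·22 + 7   →  a_2 = 3
22 = 3·7 + 1   →  a_3 = 3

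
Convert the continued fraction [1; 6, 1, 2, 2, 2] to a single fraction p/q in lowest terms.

131/114

Using pₖ = aₖpₖ₋₁ + pₖ₋₂ and qₖ = aₖqₖ₋₁ + qₖ₋₂:
  k=0: a=1, p=1, q=1
  k=1: a=6, p=7, q=6
  k=2: a=1, p=8, q=7
  k=3: a=2, p=23, q=20
  k=4: a=2, p=54, q=47
  k=5: a=2, p=131, q=114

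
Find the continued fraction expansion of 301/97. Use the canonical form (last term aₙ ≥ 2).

[3; 9, 1, 2, 3]

301 = 3*97 + 10
97 = 9*10 + 7
10 = 1*7 + 3
7 = 2*3 + 1
3 = 3*1 + 0  (stop)
So 301/97 = [3; 9, 1, 2, 3].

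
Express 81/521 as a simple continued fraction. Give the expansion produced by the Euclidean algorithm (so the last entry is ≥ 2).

[0; 6, 2, 3, 5, 2]

81 = 0*521 + 81
521 = 6*81 + 35
81 = 2*35 + 11
35 = 3*11 + 2
11 = 5*2 + 1
2 = 2*1 + 0  (stop)
So 81/521 = [0; 6, 2, 3, 5, 2].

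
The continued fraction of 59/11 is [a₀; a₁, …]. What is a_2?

1

59 = 5·11 + 4   →  a_0 = 5
11 = 2·4 + 3   →  a_1 = 2
4 = 1·3 + 1   →  a_2 = 1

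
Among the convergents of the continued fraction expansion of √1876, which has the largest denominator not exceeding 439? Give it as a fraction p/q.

8446/195

√1876 = [43; 3, 5, 12, 5, 3, 86, …] (period length 6).
Convergents:
  p_0/q_0 = 43/1
  p_1/q_1 = 130/3
  p_2/q_2 = 693/16
  p_3/q_3 = 8446/195
  p_4/q_4 = 42923/991
q_3 = 195 ≤ 439 < 991 = q_4, so the answer is 8446/195.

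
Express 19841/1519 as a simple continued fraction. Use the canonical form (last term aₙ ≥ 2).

[13; 16, 6, 3, 1, 3]

19841 = 13·1519 + 94
1519 = 16·94 + 15
94 = 6·15 + 4
15 = 3·4 + 3
4 = 1·3 + 1
3 = 3·1 + 0  (stop)
So 19841/1519 = [13; 16, 6, 3, 1, 3].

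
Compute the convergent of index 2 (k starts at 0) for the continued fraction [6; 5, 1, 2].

37/6

Using pₖ = aₖpₖ₋₁ + pₖ₋₂, qₖ = aₖqₖ₋₁ + qₖ₋₂ (with p₋₁=1, p₋₂=0, q₋₁=0, q₋₂=1):
  k=0: a=6, p=6, q=1
  k=1: a=5, p=31, q=5
  k=2: a=1, p=37, q=6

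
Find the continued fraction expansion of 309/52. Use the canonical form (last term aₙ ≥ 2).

309 = 5×52 + 49
52 = 1×49 + 3
49 = 16×3 + 1
3 = 3×1 + 0  (stop)
So 309/52 = [5; 1, 16, 3].

[5; 1, 16, 3]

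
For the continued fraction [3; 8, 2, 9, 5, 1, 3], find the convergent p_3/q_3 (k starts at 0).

Using pₖ = aₖpₖ₋₁ + pₖ₋₂, qₖ = aₖqₖ₋₁ + qₖ₋₂ (with p₋₁=1, p₋₂=0, q₋₁=0, q₋₂=1):
  k=0: a=3, p=3, q=1
  k=1: a=8, p=25, q=8
  k=2: a=2, p=53, q=17
  k=3: a=9, p=502, q=161

502/161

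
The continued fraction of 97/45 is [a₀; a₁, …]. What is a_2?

97 = 2·45 + 7   →  a_0 = 2
45 = 6·7 + 3   →  a_1 = 6
7 = 2·3 + 1   →  a_2 = 2

2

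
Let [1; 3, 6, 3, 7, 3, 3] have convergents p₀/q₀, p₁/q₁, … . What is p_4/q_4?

578/439

Using pₖ = aₖpₖ₋₁ + pₖ₋₂, qₖ = aₖqₖ₋₁ + qₖ₋₂ (with p₋₁=1, p₋₂=0, q₋₁=0, q₋₂=1):
  k=0: a=1, p=1, q=1
  k=1: a=3, p=4, q=3
  k=2: a=6, p=25, q=19
  k=3: a=3, p=79, q=60
  k=4: a=7, p=578, q=439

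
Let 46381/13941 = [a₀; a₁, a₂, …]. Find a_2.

46381 = 3·13941 + 4558   →  a_0 = 3
13941 = 3·4558 + 267   →  a_1 = 3
4558 = 17·267 + 19   →  a_2 = 17

17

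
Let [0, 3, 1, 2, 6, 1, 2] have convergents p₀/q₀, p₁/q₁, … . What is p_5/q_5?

22/81

Using pₖ = aₖpₖ₋₁ + pₖ₋₂, qₖ = aₖqₖ₋₁ + qₖ₋₂ (with p₋₁=1, p₋₂=0, q₋₁=0, q₋₂=1):
  k=0: a=0, p=0, q=1
  k=1: a=3, p=1, q=3
  k=2: a=1, p=1, q=4
  k=3: a=2, p=3, q=11
  k=4: a=6, p=19, q=70
  k=5: a=1, p=22, q=81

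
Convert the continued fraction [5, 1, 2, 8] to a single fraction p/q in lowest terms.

142/25

Using pₖ = aₖpₖ₋₁ + pₖ₋₂ and qₖ = aₖqₖ₋₁ + qₖ₋₂:
  k=0: a=5, p=5, q=1
  k=1: a=1, p=6, q=1
  k=2: a=2, p=17, q=3
  k=3: a=8, p=142, q=25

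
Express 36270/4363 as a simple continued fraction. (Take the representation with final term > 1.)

[8; 3, 5, 6, 2, 6, 3]

36270 = 8×4363 + 1366
4363 = 3×1366 + 265
1366 = 5×265 + 41
265 = 6×41 + 19
41 = 2×19 + 3
19 = 6×3 + 1
3 = 3×1 + 0  (stop)
So 36270/4363 = [8; 3, 5, 6, 2, 6, 3].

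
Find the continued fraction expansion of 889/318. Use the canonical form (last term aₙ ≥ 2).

889 = 2*318 + 253
318 = 1*253 + 65
253 = 3*65 + 58
65 = 1*58 + 7
58 = 8*7 + 2
7 = 3*2 + 1
2 = 2*1 + 0  (stop)
So 889/318 = [2; 1, 3, 1, 8, 3, 2].

[2; 1, 3, 1, 8, 3, 2]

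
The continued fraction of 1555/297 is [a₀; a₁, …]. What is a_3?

8

1555 = 5·297 + 70   →  a_0 = 5
297 = 4·70 + 17   →  a_1 = 4
70 = 4·17 + 2   →  a_2 = 4
17 = 8·2 + 1   →  a_3 = 8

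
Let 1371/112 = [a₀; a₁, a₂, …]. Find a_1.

4

1371 = 12·112 + 27   →  a_0 = 12
112 = 4·27 + 4   →  a_1 = 4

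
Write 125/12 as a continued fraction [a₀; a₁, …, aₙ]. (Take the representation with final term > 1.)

[10; 2, 2, 2]

125 = 10*12 + 5
12 = 2*5 + 2
5 = 2*2 + 1
2 = 2*1 + 0  (stop)
So 125/12 = [10; 2, 2, 2].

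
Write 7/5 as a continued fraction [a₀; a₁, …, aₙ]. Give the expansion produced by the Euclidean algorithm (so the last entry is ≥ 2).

[1; 2, 2]

7 = 1·5 + 2
5 = 2·2 + 1
2 = 2·1 + 0  (stop)
So 7/5 = [1; 2, 2].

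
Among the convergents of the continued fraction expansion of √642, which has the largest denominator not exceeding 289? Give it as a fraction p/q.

5777/228

√642 = [25; 2, 1, 24, 1, 2, 50, …] (period length 6).
Convergents:
  p_0/q_0 = 25/1
  p_1/q_1 = 51/2
  p_2/q_2 = 76/3
  p_3/q_3 = 1875/74
  p_4/q_4 = 1951/77
  p_5/q_5 = 5777/228
  p_6/q_6 = 290801/11477
q_5 = 228 ≤ 289 < 11477 = q_6, so the answer is 5777/228.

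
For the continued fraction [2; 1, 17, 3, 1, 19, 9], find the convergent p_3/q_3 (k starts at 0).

162/55

Using pₖ = aₖpₖ₋₁ + pₖ₋₂, qₖ = aₖqₖ₋₁ + qₖ₋₂ (with p₋₁=1, p₋₂=0, q₋₁=0, q₋₂=1):
  k=0: a=2, p=2, q=1
  k=1: a=1, p=3, q=1
  k=2: a=17, p=53, q=18
  k=3: a=3, p=162, q=55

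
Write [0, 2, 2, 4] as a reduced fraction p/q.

Using pₖ = aₖpₖ₋₁ + pₖ₋₂ and qₖ = aₖqₖ₋₁ + qₖ₋₂:
  k=0: a=0, p=0, q=1
  k=1: a=2, p=1, q=2
  k=2: a=2, p=2, q=5
  k=3: a=4, p=9, q=22

9/22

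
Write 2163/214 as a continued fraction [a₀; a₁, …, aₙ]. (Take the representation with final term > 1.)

2163 = 10*214 + 23
214 = 9*23 + 7
23 = 3*7 + 2
7 = 3*2 + 1
2 = 2*1 + 0  (stop)
So 2163/214 = [10; 9, 3, 3, 2].

[10; 9, 3, 3, 2]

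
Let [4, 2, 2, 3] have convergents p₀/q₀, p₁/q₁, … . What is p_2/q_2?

Using pₖ = aₖpₖ₋₁ + pₖ₋₂, qₖ = aₖqₖ₋₁ + qₖ₋₂ (with p₋₁=1, p₋₂=0, q₋₁=0, q₋₂=1):
  k=0: a=4, p=4, q=1
  k=1: a=2, p=9, q=2
  k=2: a=2, p=22, q=5

22/5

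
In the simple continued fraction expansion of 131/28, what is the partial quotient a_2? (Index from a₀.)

2

131 = 4·28 + 19   →  a_0 = 4
28 = 1·19 + 9   →  a_1 = 1
19 = 2·9 + 1   →  a_2 = 2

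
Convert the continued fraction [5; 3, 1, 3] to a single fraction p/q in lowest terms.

79/15

Fold from the inside: start with 3/1.
  1 + 1/3 = 4/3
  3 + 3/4 = 15/4
  5 + 4/15 = 79/15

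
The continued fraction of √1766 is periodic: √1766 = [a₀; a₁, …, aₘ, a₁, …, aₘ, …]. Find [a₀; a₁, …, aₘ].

[42; 42, 84]

a₀ = ⌊√1766⌋ = 42.
With m₀=0, d₀=1 and mₖ₊₁ = dₖaₖ − mₖ, dₖ₊₁ = (n − mₖ₊₁²)/dₖ, aₖ₊₁ = ⌊(a₀+mₖ₊₁)/dₖ₊₁⌋:
  k=1: m=42, d=2, a=42
  k=2: m=42, d=1, a=84
d=1 and a=2a₀=84 at k=2, so the next step gives (m, d) = (42, 2) again — its k=1 value — and the period has length 2.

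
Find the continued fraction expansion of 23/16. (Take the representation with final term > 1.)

[1; 2, 3, 2]

23 = 1*16 + 7
16 = 2*7 + 2
7 = 3*2 + 1
2 = 2*1 + 0  (stop)
So 23/16 = [1; 2, 3, 2].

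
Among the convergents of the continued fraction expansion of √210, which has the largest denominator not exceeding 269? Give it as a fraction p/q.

√210 = [14; 2, 28, …] (period length 2).
Convergents:
  p_0/q_0 = 14/1
  p_1/q_1 = 29/2
  p_2/q_2 = 826/57
  p_3/q_3 = 1681/116
  p_4/q_4 = 47894/3305
q_3 = 116 ≤ 269 < 3305 = q_4, so the answer is 1681/116.

1681/116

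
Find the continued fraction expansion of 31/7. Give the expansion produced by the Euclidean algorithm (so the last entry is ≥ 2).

[4; 2, 3]

31 = 4*7 + 3
7 = 2*3 + 1
3 = 3*1 + 0  (stop)
So 31/7 = [4; 2, 3].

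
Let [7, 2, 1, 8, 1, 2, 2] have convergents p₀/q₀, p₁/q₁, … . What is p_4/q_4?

213/29

Using pₖ = aₖpₖ₋₁ + pₖ₋₂, qₖ = aₖqₖ₋₁ + qₖ₋₂ (with p₋₁=1, p₋₂=0, q₋₁=0, q₋₂=1):
  k=0: a=7, p=7, q=1
  k=1: a=2, p=15, q=2
  k=2: a=1, p=22, q=3
  k=3: a=8, p=191, q=26
  k=4: a=1, p=213, q=29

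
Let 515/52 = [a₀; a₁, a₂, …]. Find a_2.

9

515 = 9·52 + 47   →  a_0 = 9
52 = 1·47 + 5   →  a_1 = 1
47 = 9·5 + 2   →  a_2 = 9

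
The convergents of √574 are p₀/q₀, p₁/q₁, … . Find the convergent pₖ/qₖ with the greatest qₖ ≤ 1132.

√574 = [23; 1, 22, 1, 46, …] (period length 4).
Convergents:
  p_0/q_0 = 23/1
  p_1/q_1 = 24/1
  p_2/q_2 = 551/23
  p_3/q_3 = 575/24
  p_4/q_4 = 27001/1127
  p_5/q_5 = 27576/1151
q_4 = 1127 ≤ 1132 < 1151 = q_5, so the answer is 27001/1127.

27001/1127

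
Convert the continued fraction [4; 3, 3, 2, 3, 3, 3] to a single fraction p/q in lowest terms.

3697/859

Using pₖ = aₖpₖ₋₁ + pₖ₋₂ and qₖ = aₖqₖ₋₁ + qₖ₋₂:
  k=0: a=4, p=4, q=1
  k=1: a=3, p=13, q=3
  k=2: a=3, p=43, q=10
  k=3: a=2, p=99, q=23
  k=4: a=3, p=340, q=79
  k=5: a=3, p=1119, q=260
  k=6: a=3, p=3697, q=859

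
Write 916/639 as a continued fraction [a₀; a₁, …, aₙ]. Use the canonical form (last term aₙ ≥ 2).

[1; 2, 3, 3, 1, 6, 3]

916 = 1×639 + 277
639 = 2×277 + 85
277 = 3×85 + 22
85 = 3×22 + 19
22 = 1×19 + 3
19 = 6×3 + 1
3 = 3×1 + 0  (stop)
So 916/639 = [1; 2, 3, 3, 1, 6, 3].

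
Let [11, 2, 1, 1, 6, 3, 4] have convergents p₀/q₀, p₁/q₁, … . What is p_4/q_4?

Using pₖ = aₖpₖ₋₁ + pₖ₋₂, qₖ = aₖqₖ₋₁ + qₖ₋₂ (with p₋₁=1, p₋₂=0, q₋₁=0, q₋₂=1):
  k=0: a=11, p=11, q=1
  k=1: a=2, p=23, q=2
  k=2: a=1, p=34, q=3
  k=3: a=1, p=57, q=5
  k=4: a=6, p=376, q=33

376/33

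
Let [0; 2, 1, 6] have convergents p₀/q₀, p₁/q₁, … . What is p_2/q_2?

1/3

Using pₖ = aₖpₖ₋₁ + pₖ₋₂, qₖ = aₖqₖ₋₁ + qₖ₋₂ (with p₋₁=1, p₋₂=0, q₋₁=0, q₋₂=1):
  k=0: a=0, p=0, q=1
  k=1: a=2, p=1, q=2
  k=2: a=1, p=1, q=3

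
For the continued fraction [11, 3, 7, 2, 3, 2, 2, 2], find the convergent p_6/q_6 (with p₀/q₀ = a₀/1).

Using pₖ = aₖpₖ₋₁ + pₖ₋₂, qₖ = aₖqₖ₋₁ + qₖ₋₂ (with p₋₁=1, p₋₂=0, q₋₁=0, q₋₂=1):
  k=0: a=11, p=11, q=1
  k=1: a=3, p=34, q=3
  k=2: a=7, p=249, q=22
  k=3: a=2, p=532, q=47
  k=4: a=3, p=1845, q=163
  k=5: a=2, p=4222, q=373
  k=6: a=2, p=10289, q=909

10289/909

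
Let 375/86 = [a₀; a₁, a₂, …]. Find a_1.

375 = 4·86 + 31   →  a_0 = 4
86 = 2·31 + 24   →  a_1 = 2

2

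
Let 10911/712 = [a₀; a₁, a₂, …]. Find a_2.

12

10911 = 15·712 + 231   →  a_0 = 15
712 = 3·231 + 19   →  a_1 = 3
231 = 12·19 + 3   →  a_2 = 12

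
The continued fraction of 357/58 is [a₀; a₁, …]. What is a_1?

357 = 6·58 + 9   →  a_0 = 6
58 = 6·9 + 4   →  a_1 = 6

6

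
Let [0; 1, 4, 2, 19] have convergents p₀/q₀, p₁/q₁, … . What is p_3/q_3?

Using pₖ = aₖpₖ₋₁ + pₖ₋₂, qₖ = aₖqₖ₋₁ + qₖ₋₂ (with p₋₁=1, p₋₂=0, q₋₁=0, q₋₂=1):
  k=0: a=0, p=0, q=1
  k=1: a=1, p=1, q=1
  k=2: a=4, p=4, q=5
  k=3: a=2, p=9, q=11

9/11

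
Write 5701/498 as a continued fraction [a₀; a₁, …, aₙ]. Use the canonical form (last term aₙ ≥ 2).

[11; 2, 4, 3, 2, 7]

5701 = 11*498 + 223
498 = 2*223 + 52
223 = 4*52 + 15
52 = 3*15 + 7
15 = 2*7 + 1
7 = 7*1 + 0  (stop)
So 5701/498 = [11; 2, 4, 3, 2, 7].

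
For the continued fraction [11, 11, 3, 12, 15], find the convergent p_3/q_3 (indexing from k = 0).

4646/419

Using pₖ = aₖpₖ₋₁ + pₖ₋₂, qₖ = aₖqₖ₋₁ + qₖ₋₂ (with p₋₁=1, p₋₂=0, q₋₁=0, q₋₂=1):
  k=0: a=11, p=11, q=1
  k=1: a=11, p=122, q=11
  k=2: a=3, p=377, q=34
  k=3: a=12, p=4646, q=419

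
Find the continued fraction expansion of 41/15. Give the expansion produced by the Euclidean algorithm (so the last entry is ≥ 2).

41 = 2·15 + 11
15 = 1·11 + 4
11 = 2·4 + 3
4 = 1·3 + 1
3 = 3·1 + 0  (stop)
So 41/15 = [2; 1, 2, 1, 3].

[2; 1, 2, 1, 3]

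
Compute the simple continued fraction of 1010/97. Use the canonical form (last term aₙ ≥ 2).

[10; 2, 2, 2, 1, 5]

1010 = 10*97 + 40
97 = 2*40 + 17
40 = 2*17 + 6
17 = 2*6 + 5
6 = 1*5 + 1
5 = 5*1 + 0  (stop)
So 1010/97 = [10; 2, 2, 2, 1, 5].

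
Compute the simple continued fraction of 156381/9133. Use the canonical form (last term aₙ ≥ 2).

[17; 8, 6, 2, 9, 9]

156381 = 17×9133 + 1120
9133 = 8×1120 + 173
1120 = 6×173 + 82
173 = 2×82 + 9
82 = 9×9 + 1
9 = 9×1 + 0  (stop)
So 156381/9133 = [17; 8, 6, 2, 9, 9].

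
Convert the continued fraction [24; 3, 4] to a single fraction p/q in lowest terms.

316/13

Fold from the inside: start with 4/1.
  3 + 1/4 = 13/4
  24 + 4/13 = 316/13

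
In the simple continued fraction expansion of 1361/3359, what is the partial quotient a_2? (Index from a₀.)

2

1361 = 0·3359 + 1361   →  a_0 = 0
3359 = 2·1361 + 637   →  a_1 = 2
1361 = 2·637 + 87   →  a_2 = 2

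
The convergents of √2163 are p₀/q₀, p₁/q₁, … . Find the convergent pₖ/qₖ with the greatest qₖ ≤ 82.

√2163 = [46; 1, 1, 30, 1, 1, 92, …] (period length 6).
Convergents:
  p_0/q_0 = 46/1
  p_1/q_1 = 47/1
  p_2/q_2 = 93/2
  p_3/q_3 = 2837/61
  p_4/q_4 = 2930/63
  p_5/q_5 = 5767/124
q_4 = 63 ≤ 82 < 124 = q_5, so the answer is 2930/63.

2930/63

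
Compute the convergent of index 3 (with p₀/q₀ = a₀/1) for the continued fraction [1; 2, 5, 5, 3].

83/57

Using pₖ = aₖpₖ₋₁ + pₖ₋₂, qₖ = aₖqₖ₋₁ + qₖ₋₂ (with p₋₁=1, p₋₂=0, q₋₁=0, q₋₂=1):
  k=0: a=1, p=1, q=1
  k=1: a=2, p=3, q=2
  k=2: a=5, p=16, q=11
  k=3: a=5, p=83, q=57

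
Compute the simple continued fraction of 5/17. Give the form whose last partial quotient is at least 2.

5 = 0×17 + 5
17 = 3×5 + 2
5 = 2×2 + 1
2 = 2×1 + 0  (stop)
So 5/17 = [0; 3, 2, 2].

[0; 3, 2, 2]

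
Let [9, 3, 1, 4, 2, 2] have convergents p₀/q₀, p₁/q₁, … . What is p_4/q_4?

Using pₖ = aₖpₖ₋₁ + pₖ₋₂, qₖ = aₖqₖ₋₁ + qₖ₋₂ (with p₋₁=1, p₋₂=0, q₋₁=0, q₋₂=1):
  k=0: a=9, p=9, q=1
  k=1: a=3, p=28, q=3
  k=2: a=1, p=37, q=4
  k=3: a=4, p=176, q=19
  k=4: a=2, p=389, q=42

389/42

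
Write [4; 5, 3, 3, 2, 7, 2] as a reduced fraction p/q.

8109/1936

Fold from the inside: start with 2/1.
  7 + 1/2 = 15/2
  2 + 2/15 = 32/15
  3 + 15/32 = 111/32
  3 + 32/111 = 365/111
  5 + 111/365 = 1936/365
  4 + 365/1936 = 8109/1936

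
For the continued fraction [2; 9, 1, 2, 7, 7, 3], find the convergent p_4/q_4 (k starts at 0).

448/213

Using pₖ = aₖpₖ₋₁ + pₖ₋₂, qₖ = aₖqₖ₋₁ + qₖ₋₂ (with p₋₁=1, p₋₂=0, q₋₁=0, q₋₂=1):
  k=0: a=2, p=2, q=1
  k=1: a=9, p=19, q=9
  k=2: a=1, p=21, q=10
  k=3: a=2, p=61, q=29
  k=4: a=7, p=448, q=213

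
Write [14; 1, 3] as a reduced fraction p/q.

Using pₖ = aₖpₖ₋₁ + pₖ₋₂ and qₖ = aₖqₖ₋₁ + qₖ₋₂:
  k=0: a=14, p=14, q=1
  k=1: a=1, p=15, q=1
  k=2: a=3, p=59, q=4

59/4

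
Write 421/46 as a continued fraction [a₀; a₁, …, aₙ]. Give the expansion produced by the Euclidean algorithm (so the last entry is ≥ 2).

421 = 9*46 + 7
46 = 6*7 + 4
7 = 1*4 + 3
4 = 1*3 + 1
3 = 3*1 + 0  (stop)
So 421/46 = [9; 6, 1, 1, 3].

[9; 6, 1, 1, 3]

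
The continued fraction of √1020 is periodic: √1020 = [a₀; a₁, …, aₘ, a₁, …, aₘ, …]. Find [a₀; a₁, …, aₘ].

[31; 1, 14, 1, 62]

a₀ = ⌊√1020⌋ = 31.
With m₀=0, d₀=1 and mₖ₊₁ = dₖaₖ − mₖ, dₖ₊₁ = (n − mₖ₊₁²)/dₖ, aₖ₊₁ = ⌊(a₀+mₖ₊₁)/dₖ₊₁⌋:
  k=1: m=31, d=59, a=1
  k=2: m=28, d=4, a=14
  k=3: m=28, d=59, a=1
  k=4: m=31, d=1, a=62
d=1 and a=2a₀=62 at k=4, so the next step gives (m, d) = (31, 59) again — its k=1 value — and the period has length 4.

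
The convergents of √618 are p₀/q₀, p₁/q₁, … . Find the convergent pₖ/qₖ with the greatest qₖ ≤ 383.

8676/349

√618 = [24; 1, 6, 8, 6, 1, 48, …] (period length 6).
Convergents:
  p_0/q_0 = 24/1
  p_1/q_1 = 25/1
  p_2/q_2 = 174/7
  p_3/q_3 = 1417/57
  p_4/q_4 = 8676/349
  p_5/q_5 = 10093/406
q_4 = 349 ≤ 383 < 406 = q_5, so the answer is 8676/349.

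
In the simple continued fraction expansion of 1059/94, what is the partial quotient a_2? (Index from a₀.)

1

1059 = 11·94 + 25   →  a_0 = 11
94 = 3·25 + 19   →  a_1 = 3
25 = 1·19 + 6   →  a_2 = 1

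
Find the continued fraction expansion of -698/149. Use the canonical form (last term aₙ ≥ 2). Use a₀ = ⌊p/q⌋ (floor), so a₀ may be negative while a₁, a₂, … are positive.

[-5; 3, 5, 1, 7]

-698 = -5·149 + 47
149 = 3·47 + 8
47 = 5·8 + 7
8 = 1·7 + 1
7 = 7·1 + 0  (stop)
So -698/149 = [-5; 3, 5, 1, 7].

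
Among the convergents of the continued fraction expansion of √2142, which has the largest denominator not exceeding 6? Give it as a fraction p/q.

√2142 = [46; 3, 1, 1, 4, 1, 1, 3, 92, …] (period length 8).
Convergents:
  p_0/q_0 = 46/1
  p_1/q_1 = 139/3
  p_2/q_2 = 185/4
  p_3/q_3 = 324/7
q_2 = 4 ≤ 6 < 7 = q_3, so the answer is 185/4.

185/4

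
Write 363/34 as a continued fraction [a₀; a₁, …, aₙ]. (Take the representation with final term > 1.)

363 = 10*34 + 23
34 = 1*23 + 11
23 = 2*11 + 1
11 = 11*1 + 0  (stop)
So 363/34 = [10; 1, 2, 11].

[10; 1, 2, 11]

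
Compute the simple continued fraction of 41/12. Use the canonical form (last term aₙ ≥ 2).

[3; 2, 2, 2]

41 = 3×12 + 5
12 = 2×5 + 2
5 = 2×2 + 1
2 = 2×1 + 0  (stop)
So 41/12 = [3; 2, 2, 2].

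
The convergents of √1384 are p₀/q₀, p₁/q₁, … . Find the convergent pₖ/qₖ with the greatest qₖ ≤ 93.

√1384 = [37; 4, 1, 17, 1, 4, 74, …] (period length 6).
Convergents:
  p_0/q_0 = 37/1
  p_1/q_1 = 149/4
  p_2/q_2 = 186/5
  p_3/q_3 = 3311/89
  p_4/q_4 = 3497/94
q_3 = 89 ≤ 93 < 94 = q_4, so the answer is 3311/89.

3311/89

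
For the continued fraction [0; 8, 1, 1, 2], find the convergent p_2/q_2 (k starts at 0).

Using pₖ = aₖpₖ₋₁ + pₖ₋₂, qₖ = aₖqₖ₋₁ + qₖ₋₂ (with p₋₁=1, p₋₂=0, q₋₁=0, q₋₂=1):
  k=0: a=0, p=0, q=1
  k=1: a=8, p=1, q=8
  k=2: a=1, p=1, q=9

1/9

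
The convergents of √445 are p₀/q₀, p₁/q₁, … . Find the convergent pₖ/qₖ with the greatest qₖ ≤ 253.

4662/221

√445 = [21; 10, 1, 1, 10, 42, …] (period length 5).
Convergents:
  p_0/q_0 = 21/1
  p_1/q_1 = 211/10
  p_2/q_2 = 232/11
  p_3/q_3 = 443/21
  p_4/q_4 = 4662/221
  p_5/q_5 = 196247/9303
q_4 = 221 ≤ 253 < 9303 = q_5, so the answer is 4662/221.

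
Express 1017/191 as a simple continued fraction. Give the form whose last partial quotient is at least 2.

[5; 3, 12, 2, 2]

1017 = 5*191 + 62
191 = 3*62 + 5
62 = 12*5 + 2
5 = 2*2 + 1
2 = 2*1 + 0  (stop)
So 1017/191 = [5; 3, 12, 2, 2].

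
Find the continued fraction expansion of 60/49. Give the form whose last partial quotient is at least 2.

[1; 4, 2, 5]

60 = 1·49 + 11
49 = 4·11 + 5
11 = 2·5 + 1
5 = 5·1 + 0  (stop)
So 60/49 = [1; 4, 2, 5].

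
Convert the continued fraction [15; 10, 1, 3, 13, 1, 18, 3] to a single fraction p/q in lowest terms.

534669/35425

Using pₖ = aₖpₖ₋₁ + pₖ₋₂ and qₖ = aₖqₖ₋₁ + qₖ₋₂:
  k=0: a=15, p=15, q=1
  k=1: a=10, p=151, q=10
  k=2: a=1, p=166, q=11
  k=3: a=3, p=649, q=43
  k=4: a=13, p=8603, q=570
  k=5: a=1, p=9252, q=613
  k=6: a=18, p=175139, q=11604
  k=7: a=3, p=534669, q=35425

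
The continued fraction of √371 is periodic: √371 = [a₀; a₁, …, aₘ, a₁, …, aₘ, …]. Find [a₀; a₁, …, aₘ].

a₀ = ⌊√371⌋ = 19.
With m₀=0, d₀=1 and mₖ₊₁ = dₖaₖ − mₖ, dₖ₊₁ = (n − mₖ₊₁²)/dₖ, aₖ₊₁ = ⌊(a₀+mₖ₊₁)/dₖ₊₁⌋:
  k=1: m=19, d=10, a=3
  k=2: m=11, d=25, a=1
  k=3: m=14, d=7, a=4
  k=4: m=14, d=25, a=1
  k=5: m=11, d=10, a=3
  k=6: m=19, d=1, a=38
d=1 and a=2a₀=38 at k=6, so the next step gives (m, d) = (19, 10) again — its k=1 value — and the period has length 6.

[19; 3, 1, 4, 1, 3, 38]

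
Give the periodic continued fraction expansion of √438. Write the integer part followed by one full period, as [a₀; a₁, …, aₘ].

[20; 1, 12, 1, 40]

a₀ = ⌊√438⌋ = 20.
With m₀=0, d₀=1 and mₖ₊₁ = dₖaₖ − mₖ, dₖ₊₁ = (n − mₖ₊₁²)/dₖ, aₖ₊₁ = ⌊(a₀+mₖ₊₁)/dₖ₊₁⌋:
  k=1: m=20, d=38, a=1
  k=2: m=18, d=3, a=12
  k=3: m=18, d=38, a=1
  k=4: m=20, d=1, a=40
d=1 and a=2a₀=40 at k=4, so the next step gives (m, d) = (20, 38) again — its k=1 value — and the period has length 4.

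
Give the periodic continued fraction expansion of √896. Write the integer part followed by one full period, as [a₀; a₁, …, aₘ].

a₀ = ⌊√896⌋ = 29.
With m₀=0, d₀=1 and mₖ₊₁ = dₖaₖ − mₖ, dₖ₊₁ = (n − mₖ₊₁²)/dₖ, aₖ₊₁ = ⌊(a₀+mₖ₊₁)/dₖ₊₁⌋:
  k=1: m=29, d=55, a=1
  k=2: m=26, d=4, a=13
  k=3: m=26, d=55, a=1
  k=4: m=29, d=1, a=58
d=1 and a=2a₀=58 at k=4, so the next step gives (m, d) = (29, 55) again — its k=1 value — and the period has length 4.

[29; 1, 13, 1, 58]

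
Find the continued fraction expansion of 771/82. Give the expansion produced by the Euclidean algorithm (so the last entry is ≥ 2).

[9; 2, 2, 16]

771 = 9*82 + 33
82 = 2*33 + 16
33 = 2*16 + 1
16 = 16*1 + 0  (stop)
So 771/82 = [9; 2, 2, 16].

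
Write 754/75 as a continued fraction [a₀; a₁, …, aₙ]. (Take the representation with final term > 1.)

[10; 18, 1, 3]

754 = 10*75 + 4
75 = 18*4 + 3
4 = 1*3 + 1
3 = 3*1 + 0  (stop)
So 754/75 = [10; 18, 1, 3].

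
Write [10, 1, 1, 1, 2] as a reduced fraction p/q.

Using pₖ = aₖpₖ₋₁ + pₖ₋₂ and qₖ = aₖqₖ₋₁ + qₖ₋₂:
  k=0: a=10, p=10, q=1
  k=1: a=1, p=11, q=1
  k=2: a=1, p=21, q=2
  k=3: a=1, p=32, q=3
  k=4: a=2, p=85, q=8

85/8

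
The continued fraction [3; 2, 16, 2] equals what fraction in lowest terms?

Using pₖ = aₖpₖ₋₁ + pₖ₋₂ and qₖ = aₖqₖ₋₁ + qₖ₋₂:
  k=0: a=3, p=3, q=1
  k=1: a=2, p=7, q=2
  k=2: a=16, p=115, q=33
  k=3: a=2, p=237, q=68

237/68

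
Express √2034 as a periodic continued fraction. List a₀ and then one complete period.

a₀ = ⌊√2034⌋ = 45.

[45; 10, 90]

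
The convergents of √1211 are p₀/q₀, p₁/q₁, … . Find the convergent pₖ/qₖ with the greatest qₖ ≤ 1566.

√1211 = [34; 1, 3, 1, 68, …] (period length 4).
Convergents:
  p_0/q_0 = 34/1
  p_1/q_1 = 35/1
  p_2/q_2 = 139/4
  p_3/q_3 = 174/5
  p_4/q_4 = 11971/344
  p_5/q_5 = 12145/349
  p_6/q_6 = 48406/1391
  p_7/q_7 = 60551/1740
q_6 = 1391 ≤ 1566 < 1740 = q_7, so the answer is 48406/1391.

48406/1391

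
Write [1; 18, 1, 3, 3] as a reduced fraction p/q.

257/244

Using pₖ = aₖpₖ₋₁ + pₖ₋₂ and qₖ = aₖqₖ₋₁ + qₖ₋₂:
  k=0: a=1, p=1, q=1
  k=1: a=18, p=19, q=18
  k=2: a=1, p=20, q=19
  k=3: a=3, p=79, q=75
  k=4: a=3, p=257, q=244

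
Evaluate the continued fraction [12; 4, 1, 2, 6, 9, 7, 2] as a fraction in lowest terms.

Fold from the inside: start with 2/1.
  7 + 1/2 = 15/2
  9 + 2/15 = 137/15
  6 + 15/137 = 837/137
  2 + 137/837 = 1811/837
  1 + 837/1811 = 2648/1811
  4 + 1811/2648 = 12403/2648
  12 + 2648/12403 = 151484/12403

151484/12403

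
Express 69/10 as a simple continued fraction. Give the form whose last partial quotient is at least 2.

[6; 1, 9]

69 = 6·10 + 9
10 = 1·9 + 1
9 = 9·1 + 0  (stop)
So 69/10 = [6; 1, 9].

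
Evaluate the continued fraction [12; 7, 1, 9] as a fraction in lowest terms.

958/79

Fold from the inside: start with 9/1.
  1 + 1/9 = 10/9
  7 + 9/10 = 79/10
  12 + 10/79 = 958/79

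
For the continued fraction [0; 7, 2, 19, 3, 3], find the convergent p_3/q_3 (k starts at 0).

Using pₖ = aₖpₖ₋₁ + pₖ₋₂, qₖ = aₖqₖ₋₁ + qₖ₋₂ (with p₋₁=1, p₋₂=0, q₋₁=0, q₋₂=1):
  k=0: a=0, p=0, q=1
  k=1: a=7, p=1, q=7
  k=2: a=2, p=2, q=15
  k=3: a=19, p=39, q=292

39/292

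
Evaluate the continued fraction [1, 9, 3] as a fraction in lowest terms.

31/28

Fold from the inside: start with 3/1.
  9 + 1/3 = 28/3
  1 + 3/28 = 31/28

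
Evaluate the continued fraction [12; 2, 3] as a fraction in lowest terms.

87/7

Fold from the inside: start with 3/1.
  2 + 1/3 = 7/3
  12 + 3/7 = 87/7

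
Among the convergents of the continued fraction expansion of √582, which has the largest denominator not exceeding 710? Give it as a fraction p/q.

9288/385

√582 = [24; 8, 48, …] (period length 2).
Convergents:
  p_0/q_0 = 24/1
  p_1/q_1 = 193/8
  p_2/q_2 = 9288/385
  p_3/q_3 = 74497/3088
q_2 = 385 ≤ 710 < 3088 = q_3, so the answer is 9288/385.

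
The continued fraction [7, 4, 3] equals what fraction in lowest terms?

Using pₖ = aₖpₖ₋₁ + pₖ₋₂ and qₖ = aₖqₖ₋₁ + qₖ₋₂:
  k=0: a=7, p=7, q=1
  k=1: a=4, p=29, q=4
  k=2: a=3, p=94, q=13

94/13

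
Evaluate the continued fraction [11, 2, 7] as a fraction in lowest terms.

Fold from the inside: start with 7/1.
  2 + 1/7 = 15/7
  11 + 7/15 = 172/15

172/15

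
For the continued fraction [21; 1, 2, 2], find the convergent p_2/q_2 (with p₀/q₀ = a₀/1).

65/3

Using pₖ = aₖpₖ₋₁ + pₖ₋₂, qₖ = aₖqₖ₋₁ + qₖ₋₂ (with p₋₁=1, p₋₂=0, q₋₁=0, q₋₂=1):
  k=0: a=21, p=21, q=1
  k=1: a=1, p=22, q=1
  k=2: a=2, p=65, q=3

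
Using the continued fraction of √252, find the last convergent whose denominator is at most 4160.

√252 = [15; 1, 6, 1, 30, …] (period length 4).
Convergents:
  p_0/q_0 = 15/1
  p_1/q_1 = 16/1
  p_2/q_2 = 111/7
  p_3/q_3 = 127/8
  p_4/q_4 = 3921/247
  p_5/q_5 = 4048/255
  p_6/q_6 = 28209/1777
  p_7/q_7 = 32257/2032
  p_8/q_8 = 995919/62737
q_7 = 2032 ≤ 4160 < 62737 = q_8, so the answer is 32257/2032.

32257/2032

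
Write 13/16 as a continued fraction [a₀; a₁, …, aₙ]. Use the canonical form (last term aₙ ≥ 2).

[0; 1, 4, 3]

13 = 0*16 + 13
16 = 1*13 + 3
13 = 4*3 + 1
3 = 3*1 + 0  (stop)
So 13/16 = [0; 1, 4, 3].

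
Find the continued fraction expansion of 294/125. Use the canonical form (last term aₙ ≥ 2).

[2; 2, 1, 5, 3, 2]

294 = 2*125 + 44
125 = 2*44 + 37
44 = 1*37 + 7
37 = 5*7 + 2
7 = 3*2 + 1
2 = 2*1 + 0  (stop)
So 294/125 = [2; 2, 1, 5, 3, 2].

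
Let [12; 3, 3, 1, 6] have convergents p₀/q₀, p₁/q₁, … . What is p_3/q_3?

160/13

Using pₖ = aₖpₖ₋₁ + pₖ₋₂, qₖ = aₖqₖ₋₁ + qₖ₋₂ (with p₋₁=1, p₋₂=0, q₋₁=0, q₋₂=1):
  k=0: a=12, p=12, q=1
  k=1: a=3, p=37, q=3
  k=2: a=3, p=123, q=10
  k=3: a=1, p=160, q=13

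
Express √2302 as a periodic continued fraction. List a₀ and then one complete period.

a₀ = ⌊√2302⌋ = 47.
With m₀=0, d₀=1 and mₖ₊₁ = dₖaₖ − mₖ, dₖ₊₁ = (n − mₖ₊₁²)/dₖ, aₖ₊₁ = ⌊(a₀+mₖ₊₁)/dₖ₊₁⌋:
  k=1: m=47, d=93, a=1
  k=2: m=46, d=2, a=46
  k=3: m=46, d=93, a=1
  k=4: m=47, d=1, a=94
d=1 and a=2a₀=94 at k=4, so the next step gives (m, d) = (47, 93) again — its k=1 value — and the period has length 4.

[47; 1, 46, 1, 94]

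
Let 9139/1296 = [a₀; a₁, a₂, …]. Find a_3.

9139 = 7·1296 + 67   →  a_0 = 7
1296 = 19·67 + 23   →  a_1 = 19
67 = 2·23 + 21   →  a_2 = 2
23 = 1·21 + 2   →  a_3 = 1

1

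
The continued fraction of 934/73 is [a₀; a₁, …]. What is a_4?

934 = 12·73 + 58   →  a_0 = 12
73 = 1·58 + 15   →  a_1 = 1
58 = 3·15 + 13   →  a_2 = 3
15 = 1·13 + 2   →  a_3 = 1
13 = 6·2 + 1   →  a_4 = 6

6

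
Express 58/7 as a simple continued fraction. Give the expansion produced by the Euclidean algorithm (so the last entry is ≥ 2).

58 = 8·7 + 2
7 = 3·2 + 1
2 = 2·1 + 0  (stop)
So 58/7 = [8; 3, 2].

[8; 3, 2]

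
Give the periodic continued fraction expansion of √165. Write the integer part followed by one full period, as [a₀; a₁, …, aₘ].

a₀ = ⌊√165⌋ = 12.

[12; 1, 5, 2, 5, 1, 24]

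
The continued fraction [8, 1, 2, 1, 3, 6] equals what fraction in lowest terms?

Fold from the inside: start with 6/1.
  3 + 1/6 = 19/6
  1 + 6/19 = 25/19
  2 + 19/25 = 69/25
  1 + 25/69 = 94/69
  8 + 69/94 = 821/94

821/94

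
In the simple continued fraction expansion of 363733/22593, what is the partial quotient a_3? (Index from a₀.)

1

363733 = 16·22593 + 2245   →  a_0 = 16
22593 = 10·2245 + 143   →  a_1 = 10
2245 = 15·143 + 100   →  a_2 = 15
143 = 1·100 + 43   →  a_3 = 1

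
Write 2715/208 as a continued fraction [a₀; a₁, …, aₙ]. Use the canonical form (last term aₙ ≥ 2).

[13; 18, 1, 10]

2715 = 13*208 + 11
208 = 18*11 + 10
11 = 1*10 + 1
10 = 10*1 + 0  (stop)
So 2715/208 = [13; 18, 1, 10].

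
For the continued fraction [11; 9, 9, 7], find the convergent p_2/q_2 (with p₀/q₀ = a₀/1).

Using pₖ = aₖpₖ₋₁ + pₖ₋₂, qₖ = aₖqₖ₋₁ + qₖ₋₂ (with p₋₁=1, p₋₂=0, q₋₁=0, q₋₂=1):
  k=0: a=11, p=11, q=1
  k=1: a=9, p=100, q=9
  k=2: a=9, p=911, q=82

911/82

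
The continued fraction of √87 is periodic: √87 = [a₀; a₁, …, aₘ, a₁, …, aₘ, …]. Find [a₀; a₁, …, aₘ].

a₀ = ⌊√87⌋ = 9.
With m₀=0, d₀=1 and mₖ₊₁ = dₖaₖ − mₖ, dₖ₊₁ = (n − mₖ₊₁²)/dₖ, aₖ₊₁ = ⌊(a₀+mₖ₊₁)/dₖ₊₁⌋:
  k=1: m=9, d=6, a=3
  k=2: m=9, d=1, a=18
d=1 and a=2a₀=18 at k=2, so the next step gives (m, d) = (9, 6) again — its k=1 value — and the period has length 2.

[9; 3, 18]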